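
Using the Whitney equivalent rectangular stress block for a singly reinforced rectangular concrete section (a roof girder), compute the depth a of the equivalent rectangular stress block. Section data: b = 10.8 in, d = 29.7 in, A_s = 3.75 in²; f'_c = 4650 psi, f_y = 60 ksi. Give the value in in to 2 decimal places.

a ≈ 5.27 in

T = A_s f_y = 3.75 × 60 = 225 kips.
a = T/(0.85 f'_c b) = 225/(0.85 × 4.65 × 10.8) = 5.27 in.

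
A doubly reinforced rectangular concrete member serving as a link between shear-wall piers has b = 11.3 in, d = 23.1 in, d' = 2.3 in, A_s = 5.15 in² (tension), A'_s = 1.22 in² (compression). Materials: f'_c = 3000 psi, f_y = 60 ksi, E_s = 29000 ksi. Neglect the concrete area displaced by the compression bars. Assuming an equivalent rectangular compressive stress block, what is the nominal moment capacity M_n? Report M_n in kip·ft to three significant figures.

M_n ≈ 500 kip·ft

Assume both steels yield.
a = (A_s − A'_s) f_y/(0.85 f'_c b) = (5.15 − 1.22) × 60/(0.85 × 3 × 11.3) = 8.183 in.
c = a/β₁ = 8.183/0.85 = 9.627 in; ε'_s = 0.003(c − d')/c = 0.0023 ≥ ε_y = 0.0021, so the compression steel yields.
M_n = (A_s − A'_s) f_y (d − a/2) + A'_s f_y (d − d') = 235.8 × (23.1 − 4.0915) + 73.2 × (23.1 − 2.3) = 4482.2 + 1522.6 = 6004.8 kip·in = 6004.8/12 = 500.40 kip·ft.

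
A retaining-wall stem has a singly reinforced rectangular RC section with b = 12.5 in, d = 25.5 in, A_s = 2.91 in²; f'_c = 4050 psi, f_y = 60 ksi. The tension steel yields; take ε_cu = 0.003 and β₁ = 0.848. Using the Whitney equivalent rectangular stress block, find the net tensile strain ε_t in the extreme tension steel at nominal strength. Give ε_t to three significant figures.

ε_t ≈ 0.0130

a = A_s f_y/(0.85 f'_c b) = 4.058 in.
β₁ = 0.848, so c = a/β₁ = 4.058/0.848 = 4.785 in.
From the linear strain diagram with ε_cu = 0.003: ε_t = 0.003 (d − c)/c = 0.003 × (25.5 − 4.785)/4.785 = 0.0130.
Since ε_t ≥ 0.005, the section is tension-controlled.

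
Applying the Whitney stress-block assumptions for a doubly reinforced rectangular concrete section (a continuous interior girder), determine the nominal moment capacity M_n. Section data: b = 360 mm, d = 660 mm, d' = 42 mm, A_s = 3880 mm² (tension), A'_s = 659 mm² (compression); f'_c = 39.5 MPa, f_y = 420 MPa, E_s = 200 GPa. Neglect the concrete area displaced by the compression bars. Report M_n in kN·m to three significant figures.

M_n ≈ 988 kN·m

Assume both tension and compression steel yield.
Net tension couple steel: A_s − A'_s = 3221 mm².
a = (A_s − A'_s) f_y / (0.85 f'_c b) = 1352820/(0.85 × 39.5 × 360) = 111.92 mm.
c = a/β₁ = 111.92/0.768 = 145.73 mm; ε'_s = 0.003(c − d')/c = 0.0021 ≥ f_y/E_s = 0.0021, so compression steel does yield.
M_n = (A_s − A'_s) f_y (d − a/2) + A'_s f_y (d − d') = [1352820 × (660 − 55.96) + 276780 × (660 − 42)] × 10⁻⁶ = 817.16 + 171.05 = 988.21 kN·m.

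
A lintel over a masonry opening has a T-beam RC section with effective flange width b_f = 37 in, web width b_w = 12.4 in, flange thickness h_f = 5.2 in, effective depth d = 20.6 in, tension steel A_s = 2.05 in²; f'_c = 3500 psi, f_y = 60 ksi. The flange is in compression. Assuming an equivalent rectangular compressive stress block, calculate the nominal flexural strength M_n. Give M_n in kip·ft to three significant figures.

Tension: T = A_s f_y = 2.05 × 60 = 123 kips.
Try a within the flange: a = T/(0.85 f'_c b_f) = 123/(0.85 × 3.5 × 37) = 1.117 in.
Since a = 1.117 ≤ h_f = 5.2 in, the stress block lies entirely in the flange; analyse as a rectangular beam of width b_f.
M_n = T(d − a/2) = 123 × (20.6 − 0.5585) = 2465.1 kip·in.
M_n = 2465.1/12 = 205.43 kip·ft.

M_n ≈ 205 kip·ft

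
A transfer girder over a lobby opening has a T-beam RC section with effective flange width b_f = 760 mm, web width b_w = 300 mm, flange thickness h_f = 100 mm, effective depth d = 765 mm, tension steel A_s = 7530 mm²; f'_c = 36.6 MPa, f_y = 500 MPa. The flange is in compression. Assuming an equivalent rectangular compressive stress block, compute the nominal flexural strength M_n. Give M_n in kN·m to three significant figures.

M_n ≈ 2520 kN·m

Tension: T = A_s f_y = 7530 × 500 = 3765000 N.
Try a within the flange: a = T/(0.85 f'_c b_f) = 3765000/(0.85 × 36.6 × 760) = 159.24 mm.
a = 159.24 > h_f = 100 mm: the block extends into the web. Split into flange-overhang and web parts.
C_f = 0.85 f'_c (b_f − b_w) h_f = 0.85 × 36.6 × (760 − 300) × 100 = 1431060 N.
Remaining web compression depth: a_w = (T − C_f)/(0.85 f'_c b_w) = (3765000 − 1431060)/(0.85 × 36.6 × 300) = 250.07 mm.
M_n = C_f(d − h_f/2) + (T − C_f)(d − a_w/2) = 1431060 × (765 − 50) + 2333940 × (765 − 125.035) = 1023.21 + 1493.64 = 2516.85 × 10⁶ N·mm.
M_n = 2516.85 kN·m.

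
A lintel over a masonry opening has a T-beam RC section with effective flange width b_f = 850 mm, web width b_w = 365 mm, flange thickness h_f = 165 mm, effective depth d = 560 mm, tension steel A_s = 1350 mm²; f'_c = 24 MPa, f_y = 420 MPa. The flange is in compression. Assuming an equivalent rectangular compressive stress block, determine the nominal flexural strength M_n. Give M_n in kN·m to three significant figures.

M_n ≈ 308 kN·m

Tension: T = A_s f_y = 1350 × 420 = 567000 N.
Try a within the flange: a = T/(0.85 f'_c b_f) = 567000/(0.85 × 24 × 850) = 32.70 mm.
Since a = 32.70 ≤ h_f = 165 mm, the stress block lies entirely in the flange; analyse as a rectangular beam of width b_f.
M_n = T(d − a/2) = 567000 × (560 − 16.35) = 308.25 × 10⁶ N·mm.
M_n = 308.25 kN·m.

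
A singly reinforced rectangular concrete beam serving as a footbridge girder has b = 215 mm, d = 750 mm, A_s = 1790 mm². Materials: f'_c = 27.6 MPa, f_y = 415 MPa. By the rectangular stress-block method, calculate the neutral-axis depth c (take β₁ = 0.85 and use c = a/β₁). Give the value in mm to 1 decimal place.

T = A_s f_y = 1790 × 415 = 742850 N = 742.85 kN.
Setting C = 0.85 f'_c a b equal to T: a = 742850/(0.85 × 27.6 × 215) = 147.277 mm.
With β₁ = 0.85, c = a/β₁ = 147.277/0.85 = 173.3 mm.

c ≈ 173.3 mm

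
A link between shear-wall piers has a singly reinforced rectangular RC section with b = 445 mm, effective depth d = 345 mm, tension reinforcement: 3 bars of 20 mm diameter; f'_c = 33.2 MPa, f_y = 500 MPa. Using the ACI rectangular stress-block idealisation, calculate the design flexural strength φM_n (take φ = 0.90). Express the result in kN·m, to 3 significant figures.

φM_n ≈ 138 kN·m

A_s = 3 × 314 = 942 mm².
T = A_s f_y = 942 × 500 = 471000 N = 471 kN.
From C = T: a = T/(0.85 f'_c b) = 471000/(0.85 × 33.2 × 445) = 37.51 mm.
M_n = T(d − a/2) = 471 kN × (345 − 18.755) mm = 153.66 kN·m.
φM_n = 0.90 × 153.66 = 138.29 kN·m.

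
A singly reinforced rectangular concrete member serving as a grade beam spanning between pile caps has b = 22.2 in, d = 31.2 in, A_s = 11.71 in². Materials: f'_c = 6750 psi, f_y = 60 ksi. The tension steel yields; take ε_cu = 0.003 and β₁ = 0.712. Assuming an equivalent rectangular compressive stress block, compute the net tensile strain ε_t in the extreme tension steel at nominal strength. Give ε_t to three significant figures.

ε_t ≈ 0.00908

a = A_s f_y/(0.85 f'_c b) = 5.516 in.
β₁ = 0.712, so c = a/β₁ = 5.516/0.712 = 7.747 in.
From the linear strain diagram with ε_cu = 0.003: ε_t = 0.003 (d − c)/c = 0.003 × (31.2 − 7.747)/7.747 = 0.00908.
Since ε_t ≥ 0.005, the section is tension-controlled.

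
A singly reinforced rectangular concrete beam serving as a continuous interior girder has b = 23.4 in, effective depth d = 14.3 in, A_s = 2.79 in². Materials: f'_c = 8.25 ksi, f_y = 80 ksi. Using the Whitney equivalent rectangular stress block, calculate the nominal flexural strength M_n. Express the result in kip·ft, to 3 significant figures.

M_n ≈ 253 kip·ft

T = A_s f_y = 2.79 × 80 = 223.2 kips.
a = T/(0.85 f'_c b) = 223.2/(0.85 × 8.25 × 23.4) = 1.360 in.
M_n = T(d − a/2) = 223.2 × (14.3 − 0.68) = 3040.0 kip·in = 3040.0/12 = 253.33 kip·ft.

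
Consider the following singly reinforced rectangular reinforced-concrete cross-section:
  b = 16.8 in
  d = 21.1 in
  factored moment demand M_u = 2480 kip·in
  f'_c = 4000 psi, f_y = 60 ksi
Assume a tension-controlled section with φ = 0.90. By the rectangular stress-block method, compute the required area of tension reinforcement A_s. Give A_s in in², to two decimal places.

A_s ≈ 2.31 in²

M_n = M_u/φ = 2480/0.90 = 2755.56 kip·in.
From M_n = 0.85 f'_c a b (d − a/2):
a = d − √(d² − 2M_n/(0.85 f'_c b)) = 21.1 − √(21.1² − 2 × 2755.56/(0.85 × 4 × 16.8)) = 2.426 in.
A_s = 0.85 f'_c a b / f_y = 0.85 × 4 × 2.426 × 16.8 / 60 = 2.310 in².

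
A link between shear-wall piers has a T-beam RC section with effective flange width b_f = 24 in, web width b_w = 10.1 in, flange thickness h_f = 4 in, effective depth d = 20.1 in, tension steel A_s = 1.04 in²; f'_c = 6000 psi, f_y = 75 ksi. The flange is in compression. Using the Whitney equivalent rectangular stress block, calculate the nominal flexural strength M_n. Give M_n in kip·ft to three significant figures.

M_n ≈ 129 kip·ft

Tension: T = A_s f_y = 1.04 × 75 = 78 kips.
Try a within the flange: a = T/(0.85 f'_c b_f) = 78/(0.85 × 6 × 24) = 0.637 in.
Since a = 0.637 ≤ h_f = 4 in, the stress block lies entirely in the flange; analyse as a rectangular beam of width b_f.
M_n = T(d − a/2) = 78 × (20.1 − 0.3185) = 1543.0 kip·in.
M_n = 1543.0/12 = 128.58 kip·ft.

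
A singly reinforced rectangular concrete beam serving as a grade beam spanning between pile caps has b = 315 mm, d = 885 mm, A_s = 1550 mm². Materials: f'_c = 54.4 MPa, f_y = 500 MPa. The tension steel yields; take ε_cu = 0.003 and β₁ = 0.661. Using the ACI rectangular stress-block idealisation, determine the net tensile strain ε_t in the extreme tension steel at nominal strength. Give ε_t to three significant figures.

ε_t ≈ 0.0300

a = A_s f_y/(0.85 f'_c b) = 53.21 mm.
β₁ = 0.661, so c = a/β₁ = 53.21/0.661 = 80.50 mm.
From the linear strain diagram with ε_cu = 0.003: ε_t = 0.003 (d − c)/c = 0.003 × (885 − 80.50)/80.50 = 0.0300.
Since ε_t ≥ 0.005, the section is tension-controlled.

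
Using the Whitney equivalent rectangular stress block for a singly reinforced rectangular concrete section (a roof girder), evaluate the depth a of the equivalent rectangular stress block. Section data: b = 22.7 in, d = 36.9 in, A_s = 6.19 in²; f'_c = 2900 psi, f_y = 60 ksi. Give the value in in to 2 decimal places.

T = A_s f_y = 6.19 × 60 = 371.4 kips.
a = T/(0.85 f'_c b) = 371.4/(0.85 × 2.9 × 22.7) = 6.64 in.

a ≈ 6.64 in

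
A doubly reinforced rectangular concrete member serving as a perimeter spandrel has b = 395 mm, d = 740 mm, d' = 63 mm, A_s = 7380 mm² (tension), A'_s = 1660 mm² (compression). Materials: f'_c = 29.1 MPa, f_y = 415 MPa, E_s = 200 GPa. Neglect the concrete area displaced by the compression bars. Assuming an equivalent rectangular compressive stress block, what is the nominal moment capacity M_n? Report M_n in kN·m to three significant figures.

Assume both tension and compression steel yield.
Net tension couple steel: A_s − A'_s = 5720 mm².
a = (A_s − A'_s) f_y / (0.85 f'_c b) = 2373800/(0.85 × 29.1 × 395) = 242.96 mm.
c = a/β₁ = 242.96/0.842 = 288.55 mm; ε'_s = 0.003(c − d')/c = 0.0023 ≥ f_y/E_s = 0.0021, so compression steel does yield.
M_n = (A_s − A'_s) f_y (d − a/2) + A'_s f_y (d − d') = [2373800 × (740 − 121.48) + 688900 × (740 − 63)] × 10⁻⁶ = 1468.24 + 466.39 = 1934.63 kN·m.

M_n ≈ 1930 kN·m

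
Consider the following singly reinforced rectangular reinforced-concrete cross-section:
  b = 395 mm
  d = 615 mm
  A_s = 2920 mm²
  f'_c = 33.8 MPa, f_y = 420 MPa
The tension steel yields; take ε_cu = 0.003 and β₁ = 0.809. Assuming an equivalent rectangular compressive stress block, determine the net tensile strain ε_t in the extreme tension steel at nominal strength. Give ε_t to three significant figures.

a = A_s f_y/(0.85 f'_c b) = 108.07 mm.
β₁ = 0.809, so c = a/β₁ = 108.07/0.809 = 133.58 mm.
From the linear strain diagram with ε_cu = 0.003: ε_t = 0.003 (d − c)/c = 0.003 × (615 − 133.58)/133.58 = 0.0108.
Since ε_t ≥ 0.005, the section is tension-controlled.

ε_t ≈ 0.0108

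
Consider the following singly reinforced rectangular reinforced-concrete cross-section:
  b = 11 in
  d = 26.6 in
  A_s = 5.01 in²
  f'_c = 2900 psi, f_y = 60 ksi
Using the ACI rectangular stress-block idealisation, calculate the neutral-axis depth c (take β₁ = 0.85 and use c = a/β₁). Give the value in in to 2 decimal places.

c ≈ 13.04 in

T = A_s f_y = 5.01 × 60 = 300.6 kips.
a = T/(0.85 f'_c b) = 300.6/(0.85 × 2.9 × 11) = 11.0861 in.
With β₁ = 0.85, c = a/β₁ = 11.0861/0.85 = 13.04 in.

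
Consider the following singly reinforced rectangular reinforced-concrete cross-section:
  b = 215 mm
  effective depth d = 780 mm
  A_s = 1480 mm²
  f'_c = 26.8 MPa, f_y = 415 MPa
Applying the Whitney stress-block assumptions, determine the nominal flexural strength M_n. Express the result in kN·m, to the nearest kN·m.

M_n ≈ 441 kN·m

T = A_s f_y = 1480 × 415 = 614200 N = 614.2 kN.
From C = T: a = T/(0.85 f'_c b) = 614200/(0.85 × 26.8 × 215) = 125.41 mm.
M_n = T(d − a/2) = 614.2 kN × (780 − 62.705) mm = 440.56 kN·m.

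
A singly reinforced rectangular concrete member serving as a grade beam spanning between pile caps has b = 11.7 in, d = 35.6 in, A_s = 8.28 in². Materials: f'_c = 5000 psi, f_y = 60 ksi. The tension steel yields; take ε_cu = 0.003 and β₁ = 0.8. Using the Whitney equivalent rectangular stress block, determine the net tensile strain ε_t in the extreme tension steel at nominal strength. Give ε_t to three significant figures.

a = A_s f_y/(0.85 f'_c b) = 9.991 in.
β₁ = 0.8, so c = a/β₁ = 9.991/0.8 = 12.489 in.
From the linear strain diagram with ε_cu = 0.003: ε_t = 0.003 (d − c)/c = 0.003 × (35.6 − 12.489)/12.489 = 0.00555.
Since ε_t ≥ 0.005, the section is tension-controlled.

ε_t ≈ 0.00555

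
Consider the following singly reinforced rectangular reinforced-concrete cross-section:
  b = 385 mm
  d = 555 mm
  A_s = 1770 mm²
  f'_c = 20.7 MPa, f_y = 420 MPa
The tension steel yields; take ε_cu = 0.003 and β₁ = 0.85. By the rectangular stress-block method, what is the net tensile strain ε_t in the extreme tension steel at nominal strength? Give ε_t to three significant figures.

ε_t ≈ 0.00990

a = A_s f_y/(0.85 f'_c b) = 109.74 mm.
β₁ = 0.85, so c = a/β₁ = 109.74/0.85 = 129.11 mm.
From the linear strain diagram with ε_cu = 0.003: ε_t = 0.003 (d − c)/c = 0.003 × (555 − 129.11)/129.11 = 0.00990.
Since ε_t ≥ 0.005, the section is tension-controlled.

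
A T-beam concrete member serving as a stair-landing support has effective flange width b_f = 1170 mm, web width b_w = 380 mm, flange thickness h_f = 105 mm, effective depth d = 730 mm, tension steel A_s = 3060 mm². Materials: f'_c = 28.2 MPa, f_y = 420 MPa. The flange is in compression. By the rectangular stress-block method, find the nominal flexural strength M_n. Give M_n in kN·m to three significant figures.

M_n ≈ 909 kN·m

Tension: T = A_s f_y = 3060 × 420 = 1285200 N.
Try a within the flange: a = T/(0.85 f'_c b_f) = 1285200/(0.85 × 28.2 × 1170) = 45.83 mm.
Since a = 45.83 ≤ h_f = 105 mm, the stress block lies entirely in the flange; analyse as a rectangular beam of width b_f.
M_n = T(d − a/2) = 1285200 × (730 − 22.915) = 908.75 × 10⁶ N·mm.
M_n = 908.75 kN·m.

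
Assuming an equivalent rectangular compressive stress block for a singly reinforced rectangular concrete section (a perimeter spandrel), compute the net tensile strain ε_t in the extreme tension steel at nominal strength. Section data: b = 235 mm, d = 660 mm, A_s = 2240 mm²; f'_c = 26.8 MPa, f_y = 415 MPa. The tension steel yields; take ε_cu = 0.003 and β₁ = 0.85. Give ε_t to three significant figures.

ε_t ≈ 0.00669

a = A_s f_y/(0.85 f'_c b) = 173.65 mm.
β₁ = 0.85, so c = a/β₁ = 173.65/0.85 = 204.29 mm.
From the linear strain diagram with ε_cu = 0.003: ε_t = 0.003 (d − c)/c = 0.003 × (660 − 204.29)/204.29 = 0.00669.
Since ε_t ≥ 0.005, the section is tension-controlled.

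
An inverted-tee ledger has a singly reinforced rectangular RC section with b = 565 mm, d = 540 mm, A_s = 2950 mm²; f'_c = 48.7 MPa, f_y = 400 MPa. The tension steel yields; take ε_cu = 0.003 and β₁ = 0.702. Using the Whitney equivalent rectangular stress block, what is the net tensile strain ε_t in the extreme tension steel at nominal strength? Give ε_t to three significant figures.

ε_t ≈ 0.0195

a = A_s f_y/(0.85 f'_c b) = 50.45 mm.
β₁ = 0.702, so c = a/β₁ = 50.45/0.702 = 71.87 mm.
From the linear strain diagram with ε_cu = 0.003: ε_t = 0.003 (d − c)/c = 0.003 × (540 − 71.87)/71.87 = 0.0195.
Since ε_t ≥ 0.005, the section is tension-controlled.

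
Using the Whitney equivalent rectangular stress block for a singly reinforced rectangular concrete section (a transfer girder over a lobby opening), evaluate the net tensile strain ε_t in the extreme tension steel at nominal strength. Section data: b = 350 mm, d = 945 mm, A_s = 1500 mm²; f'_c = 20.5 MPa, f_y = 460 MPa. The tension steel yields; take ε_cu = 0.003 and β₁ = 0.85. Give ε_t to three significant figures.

a = A_s f_y/(0.85 f'_c b) = 113.14 mm.
β₁ = 0.85, so c = a/β₁ = 113.14/0.85 = 133.11 mm.
From the linear strain diagram with ε_cu = 0.003: ε_t = 0.003 (d − c)/c = 0.003 × (945 − 133.11)/133.11 = 0.0183.
Since ε_t ≥ 0.005, the section is tension-controlled.

ε_t ≈ 0.0183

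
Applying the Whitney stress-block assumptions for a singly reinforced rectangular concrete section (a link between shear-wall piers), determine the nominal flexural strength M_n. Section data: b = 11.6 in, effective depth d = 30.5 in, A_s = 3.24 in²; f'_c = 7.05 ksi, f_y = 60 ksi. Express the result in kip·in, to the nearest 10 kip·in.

T = A_s f_y = 3.24 × 60 = 194.4 kips.
a = T/(0.85 f'_c b) = 194.4/(0.85 × 7.05 × 11.6) = 2.797 in.
M_n = T(d − a/2) = 194.4 × (30.5 − 1.3985) = 5657.3 kip·in.

M_n ≈ 5660 kip·in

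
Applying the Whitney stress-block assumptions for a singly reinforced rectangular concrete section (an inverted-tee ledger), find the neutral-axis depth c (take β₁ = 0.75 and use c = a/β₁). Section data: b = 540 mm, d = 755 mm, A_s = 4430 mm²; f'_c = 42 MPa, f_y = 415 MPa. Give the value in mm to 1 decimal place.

T = A_s f_y = 4430 × 415 = 1838450 N = 1838.45 kN.
Setting C = 0.85 f'_c a b equal to T: a = 1838450/(0.85 × 42 × 540) = 95.365 mm.
With β₁ = 0.75, c = a/β₁ = 95.365/0.75 = 127.2 mm.

c ≈ 127.2 mm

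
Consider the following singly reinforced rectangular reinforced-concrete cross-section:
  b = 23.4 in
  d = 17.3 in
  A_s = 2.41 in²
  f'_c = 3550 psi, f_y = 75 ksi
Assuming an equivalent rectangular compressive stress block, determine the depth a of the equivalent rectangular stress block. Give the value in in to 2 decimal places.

T = A_s f_y = 2.41 × 75 = 180.75 kips.
a = T/(0.85 f'_c b) = 180.75/(0.85 × 3.55 × 23.4) = 2.56 in.

a ≈ 2.56 in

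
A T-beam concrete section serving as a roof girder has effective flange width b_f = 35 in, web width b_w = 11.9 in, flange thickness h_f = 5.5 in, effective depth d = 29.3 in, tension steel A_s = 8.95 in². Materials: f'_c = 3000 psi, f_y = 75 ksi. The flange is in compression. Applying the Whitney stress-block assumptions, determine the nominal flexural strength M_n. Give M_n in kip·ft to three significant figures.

Tension: T = A_s f_y = 8.95 × 75 = 671.25 kips.
Try a within the flange: a = T/(0.85 f'_c b_f) = 671.25/(0.85 × 3 × 35) = 7.521 in.
a = 7.521 > h_f = 5.5 in: the block extends into the web. Split into flange-overhang and web parts.
C_f = 0.85 f'_c (b_f − b_w) h_f = 0.85 × 3 × (35 − 11.9) × 5.5 = 324.0 kips.
Remaining web compression depth: a_w = (T − C_f)/(0.85 f'_c b_w) = (671.25 − 324.0)/(0.85 × 3 × 11.9) = 11.443 in.
M_n = C_f(d − h_f/2) + (T − C_f)(d − a_w/2) = 324.0 × (29.3 − 2.75) + 347.25 × (29.3 − 5.7215) = 8602.2 + 8187.6 = 16789.8 kip·in.
M_n = 16789.8/12 = 1399.15 kip·ft.

M_n ≈ 1400 kip·ft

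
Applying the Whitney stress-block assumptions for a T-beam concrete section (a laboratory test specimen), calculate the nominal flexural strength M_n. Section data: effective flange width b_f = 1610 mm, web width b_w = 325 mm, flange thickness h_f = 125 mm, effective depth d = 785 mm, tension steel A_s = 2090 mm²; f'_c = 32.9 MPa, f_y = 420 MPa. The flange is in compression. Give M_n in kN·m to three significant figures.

M_n ≈ 681 kN·m

Tension: T = A_s f_y = 2090 × 420 = 877800 N.
Try a within the flange: a = T/(0.85 f'_c b_f) = 877800/(0.85 × 32.9 × 1610) = 19.50 mm.
Since a = 19.50 ≤ h_f = 125 mm, the stress block lies entirely in the flange; analyse as a rectangular beam of width b_f.
M_n = T(d − a/2) = 877800 × (785 − 9.75) = 680.51 × 10⁶ N·mm.
M_n = 680.51 kN·m.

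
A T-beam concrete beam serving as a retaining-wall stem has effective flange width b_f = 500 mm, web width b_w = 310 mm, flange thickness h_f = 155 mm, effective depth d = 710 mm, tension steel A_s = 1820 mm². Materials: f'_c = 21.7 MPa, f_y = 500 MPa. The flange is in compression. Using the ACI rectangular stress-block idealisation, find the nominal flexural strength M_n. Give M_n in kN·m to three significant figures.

M_n ≈ 601 kN·m

Tension: T = A_s f_y = 1820 × 500 = 910000 N.
Try a within the flange: a = T/(0.85 f'_c b_f) = 910000/(0.85 × 21.7 × 500) = 98.67 mm.
Since a = 98.67 ≤ h_f = 155 mm, the stress block lies entirely in the flange; analyse as a rectangular beam of width b_f.
M_n = T(d − a/2) = 910000 × (710 − 49.335) = 601.21 × 10⁶ N·mm.
M_n = 601.21 kN·m.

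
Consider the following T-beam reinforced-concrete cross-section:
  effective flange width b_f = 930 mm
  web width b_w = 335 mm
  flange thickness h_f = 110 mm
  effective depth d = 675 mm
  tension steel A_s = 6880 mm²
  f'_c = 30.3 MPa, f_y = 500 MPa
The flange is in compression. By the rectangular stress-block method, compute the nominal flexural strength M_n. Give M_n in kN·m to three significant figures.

Tension: T = A_s f_y = 6880 × 500 = 3440000 N.
Try a within the flange: a = T/(0.85 f'_c b_f) = 3440000/(0.85 × 30.3 × 930) = 143.62 mm.
a = 143.62 > h_f = 110 mm: the block extends into the web. Split into flange-overhang and web parts.
C_f = 0.85 f'_c (b_f − b_w) h_f = 0.85 × 30.3 × (930 − 335) × 110 = 1685665 N.
Remaining web compression depth: a_w = (T − C_f)/(0.85 f'_c b_w) = (3440000 − 1685665)/(0.85 × 30.3 × 335) = 203.33 mm.
M_n = C_f(d − h_f/2) + (T − C_f)(d − a_w/2) = 1685665 × (675 − 55) + 1754335 × (675 − 101.665) = 1045.11 + 1005.82 = 2050.93 × 10⁶ N·mm.
M_n = 2050.93 kN·m.

M_n ≈ 2050 kN·m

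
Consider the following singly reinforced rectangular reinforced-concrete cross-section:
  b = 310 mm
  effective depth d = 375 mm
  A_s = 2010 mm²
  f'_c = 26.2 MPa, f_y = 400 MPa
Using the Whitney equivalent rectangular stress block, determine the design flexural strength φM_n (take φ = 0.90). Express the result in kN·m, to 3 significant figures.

φM_n ≈ 229 kN·m

T = A_s f_y = 2010 × 400 = 804000 N = 804 kN.
From C = T: a = T/(0.85 f'_c b) = 804000/(0.85 × 26.2 × 310) = 116.46 mm.
M_n = T(d − a/2) = 804 kN × (375 − 58.23) mm = 254.68 kN·m.
φM_n = 0.90 × 254.68 = 229.21 kN·m.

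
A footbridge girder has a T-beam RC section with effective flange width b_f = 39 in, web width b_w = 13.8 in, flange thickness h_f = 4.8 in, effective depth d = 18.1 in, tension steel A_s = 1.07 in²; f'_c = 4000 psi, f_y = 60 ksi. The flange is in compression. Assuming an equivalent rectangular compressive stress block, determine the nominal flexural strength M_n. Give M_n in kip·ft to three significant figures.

Tension: T = A_s f_y = 1.07 × 60 = 64.2 kips.
Try a within the flange: a = T/(0.85 f'_c b_f) = 64.2/(0.85 × 4 × 39) = 0.484 in.
Since a = 0.484 ≤ h_f = 4.8 in, the stress block lies entirely in the flange; analyse as a rectangular beam of width b_f.
M_n = T(d − a/2) = 64.2 × (18.1 − 0.242) = 1146.5 kip·in.
M_n = 1146.5/12 = 95.54 kip·ft.

M_n ≈ 95.5 kip·ft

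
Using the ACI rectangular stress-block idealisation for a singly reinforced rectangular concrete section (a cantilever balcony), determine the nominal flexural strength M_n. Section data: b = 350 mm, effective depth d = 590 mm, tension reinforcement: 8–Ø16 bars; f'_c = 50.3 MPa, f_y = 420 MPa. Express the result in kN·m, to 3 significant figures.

M_n ≈ 383 kN·m

A_s = 8 × 201 = 1608 mm².
T = A_s f_y = 1608 × 420 = 675360 N = 675.36 kN.
From C = T: a = T/(0.85 f'_c b) = 675360/(0.85 × 50.3 × 350) = 45.13 mm.
M_n = T(d − a/2) = 675.36 kN × (590 − 22.565) mm = 383.22 kN·m.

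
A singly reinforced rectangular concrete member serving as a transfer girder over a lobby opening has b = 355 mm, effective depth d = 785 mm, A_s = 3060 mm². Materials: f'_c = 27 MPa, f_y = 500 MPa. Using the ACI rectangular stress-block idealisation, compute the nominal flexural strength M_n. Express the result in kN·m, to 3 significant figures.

M_n ≈ 1060 kN·m

T = A_s f_y = 3060 × 500 = 1530000 N = 1530 kN.
From C = T: a = T/(0.85 f'_c b) = 1530000/(0.85 × 27 × 355) = 187.79 mm.
M_n = T(d − a/2) = 1530 kN × (785 − 93.895) mm = 1057.39 kN·m.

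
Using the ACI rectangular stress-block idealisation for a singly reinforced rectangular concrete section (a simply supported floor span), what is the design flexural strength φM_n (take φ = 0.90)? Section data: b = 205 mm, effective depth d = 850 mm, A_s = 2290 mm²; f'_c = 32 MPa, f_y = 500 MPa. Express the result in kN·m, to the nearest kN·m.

φM_n ≈ 770 kN·m

T = A_s f_y = 2290 × 500 = 1145000 N = 1145 kN.
From C = T: a = T/(0.85 f'_c b) = 1145000/(0.85 × 32 × 205) = 205.34 mm.
M_n = T(d − a/2) = 1145 kN × (850 − 102.67) mm = 855.69 kN·m.
φM_n = 0.90 × 855.69 = 770.12 kN·m.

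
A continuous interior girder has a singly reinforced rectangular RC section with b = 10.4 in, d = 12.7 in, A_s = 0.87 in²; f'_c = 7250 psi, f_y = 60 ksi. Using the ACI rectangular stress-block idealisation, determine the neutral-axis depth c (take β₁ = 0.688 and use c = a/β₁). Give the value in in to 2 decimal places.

c ≈ 1.18 in

T = A_s f_y = 0.87 × 60 = 52.2 kips.
a = T/(0.85 f'_c b) = 52.2/(0.85 × 7.25 × 10.4) = 0.8145 in.
With β₁ = 0.688, c = a/β₁ = 0.8145/0.688 = 1.18 in.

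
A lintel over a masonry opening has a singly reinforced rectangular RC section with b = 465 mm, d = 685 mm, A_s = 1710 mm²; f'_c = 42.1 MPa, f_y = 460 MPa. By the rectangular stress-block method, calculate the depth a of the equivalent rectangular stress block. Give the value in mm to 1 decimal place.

T = A_s f_y = 1710 × 460 = 786600 N = 786.6 kN.
Setting C = 0.85 f'_c a b equal to T: a = 786600/(0.85 × 42.1 × 465) = 47.3 mm.

a ≈ 47.3 mm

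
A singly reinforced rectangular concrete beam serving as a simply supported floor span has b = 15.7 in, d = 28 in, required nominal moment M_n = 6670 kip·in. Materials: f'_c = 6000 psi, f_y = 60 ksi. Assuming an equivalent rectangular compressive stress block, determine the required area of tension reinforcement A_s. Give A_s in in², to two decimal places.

A_s ≈ 4.21 in²

From M_n = 0.85 f'_c a b (d − a/2):
a = d − √(d² − 2M_n/(0.85 f'_c b)) = 28 − √(28² − 2 × 6670/(0.85 × 6 × 15.7)) = 3.153 in.
A_s = 0.85 f'_c a b / f_y = 0.85 × 6 × 3.153 × 15.7 / 60 = 4.208 in².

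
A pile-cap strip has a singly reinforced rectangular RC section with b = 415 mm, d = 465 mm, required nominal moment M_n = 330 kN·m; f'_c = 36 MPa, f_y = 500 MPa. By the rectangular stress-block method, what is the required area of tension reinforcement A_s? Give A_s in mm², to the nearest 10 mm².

With M_n = 0.85 f'_c a b (d − a/2), solve the quadratic for a:
a = d − √(d² − 2M_n/(0.85 f'_c b)) = 465 − √(465² − 2 × 330×10⁶/(0.85 × 36 × 415)) = 59.72 mm.
A_s = 0.85 f'_c a b / f_y = 0.85 × 36 × 59.72 × 415 / 500 = 1516.8 mm².

A_s ≈ 1520 mm²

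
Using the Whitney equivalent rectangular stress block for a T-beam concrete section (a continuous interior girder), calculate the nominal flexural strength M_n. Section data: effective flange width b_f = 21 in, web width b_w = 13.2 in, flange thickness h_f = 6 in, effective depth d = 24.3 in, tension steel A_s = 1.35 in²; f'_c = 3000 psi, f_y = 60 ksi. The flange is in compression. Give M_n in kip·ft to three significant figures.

Tension: T = A_s f_y = 1.35 × 60 = 81 kips.
Try a within the flange: a = T/(0.85 f'_c b_f) = 81/(0.85 × 3 × 21) = 1.513 in.
Since a = 1.513 ≤ h_f = 6 in, the stress block lies entirely in the flange; analyse as a rectangular beam of width b_f.
M_n = T(d − a/2) = 81 × (24.3 − 0.7565) = 1907.0 kip·in.
M_n = 1907.0/12 = 158.92 kip·ft.

M_n ≈ 159 kip·ft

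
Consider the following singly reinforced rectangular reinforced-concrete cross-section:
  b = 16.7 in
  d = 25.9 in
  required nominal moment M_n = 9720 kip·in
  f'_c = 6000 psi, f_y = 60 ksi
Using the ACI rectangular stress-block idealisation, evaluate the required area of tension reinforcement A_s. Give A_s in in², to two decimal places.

From M_n = 0.85 f'_c a b (d − a/2):
a = d − √(d² − 2M_n/(0.85 f'_c b)) = 25.9 − √(25.9² − 2 × 9720/(0.85 × 6 × 16.7)) = 4.863 in.
A_s = 0.85 f'_c a b / f_y = 0.85 × 6 × 4.863 × 16.7 / 60 = 6.903 in².

A_s ≈ 6.90 in²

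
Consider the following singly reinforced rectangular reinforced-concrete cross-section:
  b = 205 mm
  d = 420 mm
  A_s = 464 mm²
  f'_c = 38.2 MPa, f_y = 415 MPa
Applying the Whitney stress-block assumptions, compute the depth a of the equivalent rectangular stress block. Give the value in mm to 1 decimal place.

T = A_s f_y = 464 × 415 = 192560 N = 192.56 kN.
Setting C = 0.85 f'_c a b equal to T: a = 192560/(0.85 × 38.2 × 205) = 28.9 mm.

a ≈ 28.9 mm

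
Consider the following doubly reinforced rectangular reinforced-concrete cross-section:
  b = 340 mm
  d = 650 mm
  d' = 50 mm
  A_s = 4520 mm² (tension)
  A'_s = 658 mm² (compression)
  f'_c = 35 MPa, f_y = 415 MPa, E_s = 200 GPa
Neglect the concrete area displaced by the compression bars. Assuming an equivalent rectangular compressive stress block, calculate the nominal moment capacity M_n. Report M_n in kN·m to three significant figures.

M_n ≈ 1080 kN·m

Assume both tension and compression steel yield.
Net tension couple steel: A_s − A'_s = 3862 mm².
a = (A_s − A'_s) f_y / (0.85 f'_c b) = 1602730/(0.85 × 35 × 340) = 158.45 mm.
c = a/β₁ = 158.45/0.8 = 198.06 mm; ε'_s = 0.003(c − d')/c = 0.0022 ≥ f_y/E_s = 0.0021, so compression steel does yield.
M_n = (A_s − A'_s) f_y (d − a/2) + A'_s f_y (d − d') = [1602730 × (650 − 79.225) + 273070 × (650 − 50)] × 10⁻⁶ = 914.80 + 163.84 = 1078.64 kN·m.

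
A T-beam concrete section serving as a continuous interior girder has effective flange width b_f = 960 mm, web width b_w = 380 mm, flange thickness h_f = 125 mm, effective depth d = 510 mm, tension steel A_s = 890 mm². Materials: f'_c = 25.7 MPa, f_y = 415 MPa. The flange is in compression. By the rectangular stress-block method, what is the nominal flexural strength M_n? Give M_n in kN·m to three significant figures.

Tension: T = A_s f_y = 890 × 415 = 369350 N.
Try a within the flange: a = T/(0.85 f'_c b_f) = 369350/(0.85 × 25.7 × 960) = 17.61 mm.
Since a = 17.61 ≤ h_f = 125 mm, the stress block lies entirely in the flange; analyse as a rectangular beam of width b_f.
M_n = T(d − a/2) = 369350 × (510 − 8.805) = 185.12 × 10⁶ N·mm.
M_n = 185.12 kN·m.

M_n ≈ 185 kN·m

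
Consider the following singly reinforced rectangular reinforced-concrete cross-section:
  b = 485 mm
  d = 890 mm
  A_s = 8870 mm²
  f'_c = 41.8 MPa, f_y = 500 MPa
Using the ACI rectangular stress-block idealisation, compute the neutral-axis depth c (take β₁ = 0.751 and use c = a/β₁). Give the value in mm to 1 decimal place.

c ≈ 342.7 mm

T = A_s f_y = 8870 × 500 = 4435000 N = 4435 kN.
Setting C = 0.85 f'_c a b equal to T: a = 4435000/(0.85 × 41.8 × 485) = 257.369 mm.
With β₁ = 0.751, c = a/β₁ = 257.369/0.751 = 342.7 mm.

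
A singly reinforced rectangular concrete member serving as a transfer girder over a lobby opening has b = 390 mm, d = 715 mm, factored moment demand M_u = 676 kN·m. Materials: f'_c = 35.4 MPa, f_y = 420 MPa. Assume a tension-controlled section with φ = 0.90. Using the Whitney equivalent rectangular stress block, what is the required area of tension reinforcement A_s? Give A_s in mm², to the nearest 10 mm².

M_n = M_u/φ = 676/0.90 = 751.111 kN·m.
With M_n = 0.85 f'_c a b (d − a/2), solve the quadratic for a:
a = d − √(d² − 2M_n/(0.85 f'_c b)) = 715 − √(715² − 2 × 751.111×10⁶/(0.85 × 35.4 × 390)) = 95.96 mm.
A_s = 0.85 f'_c a b / f_y = 0.85 × 35.4 × 95.96 × 390 / 420 = 2681.2 mm².

A_s ≈ 2680 mm²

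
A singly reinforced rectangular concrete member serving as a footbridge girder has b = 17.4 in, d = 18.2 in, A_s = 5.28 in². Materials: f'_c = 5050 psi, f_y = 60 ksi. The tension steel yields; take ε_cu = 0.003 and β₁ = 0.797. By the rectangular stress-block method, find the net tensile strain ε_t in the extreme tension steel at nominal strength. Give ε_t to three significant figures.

ε_t ≈ 0.00726

a = A_s f_y/(0.85 f'_c b) = 4.242 in.
β₁ = 0.797, so c = a/β₁ = 4.242/0.797 = 5.322 in.
From the linear strain diagram with ε_cu = 0.003: ε_t = 0.003 (d − c)/c = 0.003 × (18.2 − 5.322)/5.322 = 0.00726.
Since ε_t ≥ 0.005, the section is tension-controlled.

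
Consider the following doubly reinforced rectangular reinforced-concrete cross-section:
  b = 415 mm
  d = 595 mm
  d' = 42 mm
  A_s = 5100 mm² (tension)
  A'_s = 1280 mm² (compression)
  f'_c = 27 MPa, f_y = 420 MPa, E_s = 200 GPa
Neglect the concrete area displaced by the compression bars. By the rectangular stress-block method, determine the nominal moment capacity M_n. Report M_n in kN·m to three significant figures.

M_n ≈ 1120 kN·m

Assume both tension and compression steel yield.
Net tension couple steel: A_s − A'_s = 3820 mm².
a = (A_s − A'_s) f_y / (0.85 f'_c b) = 1604400/(0.85 × 27 × 415) = 168.45 mm.
c = a/β₁ = 168.45/0.85 = 198.18 mm; ε'_s = 0.003(c − d')/c = 0.0024 ≥ f_y/E_s = 0.0021, so compression steel does yield.
M_n = (A_s − A'_s) f_y (d − a/2) + A'_s f_y (d − d') = [1604400 × (595 − 84.225) + 537600 × (595 − 42)] × 10⁻⁶ = 819.49 + 297.29 = 1116.78 kN·m.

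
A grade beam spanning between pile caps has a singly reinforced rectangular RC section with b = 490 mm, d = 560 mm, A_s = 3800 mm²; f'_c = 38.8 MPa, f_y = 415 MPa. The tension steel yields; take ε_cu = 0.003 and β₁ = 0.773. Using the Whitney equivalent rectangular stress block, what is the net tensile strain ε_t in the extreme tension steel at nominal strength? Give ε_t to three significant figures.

ε_t ≈ 0.0103

a = A_s f_y/(0.85 f'_c b) = 97.59 mm.
β₁ = 0.773, so c = a/β₁ = 97.59/0.773 = 126.25 mm.
From the linear strain diagram with ε_cu = 0.003: ε_t = 0.003 (d − c)/c = 0.003 × (560 − 126.25)/126.25 = 0.0103.
Since ε_t ≥ 0.005, the section is tension-controlled.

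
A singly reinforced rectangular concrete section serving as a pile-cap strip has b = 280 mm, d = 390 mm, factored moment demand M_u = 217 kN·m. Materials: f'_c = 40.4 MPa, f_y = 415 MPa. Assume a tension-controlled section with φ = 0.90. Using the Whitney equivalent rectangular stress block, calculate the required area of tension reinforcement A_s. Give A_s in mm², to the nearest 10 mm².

A_s ≈ 1640 mm²

M_n = M_u/φ = 217/0.90 = 241.111 kN·m.
With M_n = 0.85 f'_c a b (d − a/2), solve the quadratic for a:
a = d − √(d² − 2M_n/(0.85 f'_c b)) = 390 − √(390² − 2 × 241.111×10⁶/(0.85 × 40.4 × 280)) = 70.71 mm.
A_s = 0.85 f'_c a b / f_y = 0.85 × 40.4 × 70.71 × 280 / 415 = 1638.3 mm².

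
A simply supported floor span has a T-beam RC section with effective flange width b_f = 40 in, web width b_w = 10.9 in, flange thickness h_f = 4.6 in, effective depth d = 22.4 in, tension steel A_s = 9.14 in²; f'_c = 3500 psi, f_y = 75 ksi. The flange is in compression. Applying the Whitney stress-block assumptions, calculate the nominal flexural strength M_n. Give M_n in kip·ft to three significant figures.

Tension: T = A_s f_y = 9.14 × 75 = 685.5 kips.
Try a within the flange: a = T/(0.85 f'_c b_f) = 685.5/(0.85 × 3.5 × 40) = 5.761 in.
a = 5.761 > h_f = 4.6 in: the block extends into the web. Split into flange-overhang and web parts.
C_f = 0.85 f'_c (b_f − b_w) h_f = 0.85 × 3.5 × (40 − 10.9) × 4.6 = 398.2 kips.
Remaining web compression depth: a_w = (T − C_f)/(0.85 f'_c b_w) = (685.5 − 398.2)/(0.85 × 3.5 × 10.9) = 8.860 in.
M_n = C_f(d − h_f/2) + (T − C_f)(d − a_w/2) = 398.2 × (22.4 − 2.3) + 287.3 × (22.4 − 4.43) = 8003.8 + 5162.8 = 13166.6 kip·in.
M_n = 13166.6/12 = 1097.22 kip·ft.

M_n ≈ 1100 kip·ft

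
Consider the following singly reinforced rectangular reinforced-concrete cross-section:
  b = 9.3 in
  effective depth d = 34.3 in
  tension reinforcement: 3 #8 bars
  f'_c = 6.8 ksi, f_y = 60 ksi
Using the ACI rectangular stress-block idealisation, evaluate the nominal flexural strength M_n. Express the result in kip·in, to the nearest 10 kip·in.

M_n ≈ 4690 kip·in

A_s = 3 × 0.79 = 2.37 in².
T = A_s f_y = 2.37 × 60 = 142.2 kips.
a = T/(0.85 f'_c b) = 142.2/(0.85 × 6.8 × 9.3) = 2.645 in.
M_n = T(d − a/2) = 142.2 × (34.3 − 1.3225) = 4689.4 kip·in.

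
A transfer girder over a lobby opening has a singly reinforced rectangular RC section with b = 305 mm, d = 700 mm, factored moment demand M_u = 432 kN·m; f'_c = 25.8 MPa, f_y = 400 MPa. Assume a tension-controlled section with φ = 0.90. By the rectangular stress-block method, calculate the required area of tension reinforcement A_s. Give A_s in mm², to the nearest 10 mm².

A_s ≈ 1860 mm²

M_n = M_u/φ = 432/0.90 = 480 kN·m.
With M_n = 0.85 f'_c a b (d − a/2), solve the quadratic for a:
a = d − √(d² − 2M_n/(0.85 f'_c b)) = 700 − √(700² − 2 × 480×10⁶/(0.85 × 25.8 × 305)) = 111.38 mm.
A_s = 0.85 f'_c a b / f_y = 0.85 × 25.8 × 111.38 × 305 / 400 = 1862.5 mm².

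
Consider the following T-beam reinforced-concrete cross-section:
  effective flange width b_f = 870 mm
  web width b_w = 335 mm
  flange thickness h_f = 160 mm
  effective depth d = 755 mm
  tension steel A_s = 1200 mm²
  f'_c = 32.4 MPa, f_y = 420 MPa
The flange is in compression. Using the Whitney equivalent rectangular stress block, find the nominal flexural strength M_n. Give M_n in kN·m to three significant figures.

Tension: T = A_s f_y = 1200 × 420 = 504000 N.
Try a within the flange: a = T/(0.85 f'_c b_f) = 504000/(0.85 × 32.4 × 870) = 21.04 mm.
Since a = 21.04 ≤ h_f = 160 mm, the stress block lies entirely in the flange; analyse as a rectangular beam of width b_f.
M_n = T(d − a/2) = 504000 × (755 − 10.52) = 375.22 × 10⁶ N·mm.
M_n = 375.22 kN·m.

M_n ≈ 375 kN·m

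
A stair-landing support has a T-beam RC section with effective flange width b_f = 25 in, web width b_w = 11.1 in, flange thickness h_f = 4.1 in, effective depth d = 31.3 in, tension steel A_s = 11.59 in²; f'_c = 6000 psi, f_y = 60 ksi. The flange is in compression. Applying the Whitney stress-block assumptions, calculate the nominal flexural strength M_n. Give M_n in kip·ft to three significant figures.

M_n ≈ 1640 kip·ft

Tension: T = A_s f_y = 11.59 × 60 = 695.4 kips.
Try a within the flange: a = T/(0.85 f'_c b_f) = 695.4/(0.85 × 6 × 25) = 5.454 in.
a = 5.454 > h_f = 4.1 in: the block extends into the web. Split into flange-overhang and web parts.
C_f = 0.85 f'_c (b_f − b_w) h_f = 0.85 × 6 × (25 − 11.1) × 4.1 = 290.6 kips.
Remaining web compression depth: a_w = (T − C_f)/(0.85 f'_c b_w) = (695.4 − 290.6)/(0.85 × 6 × 11.1) = 7.151 in.
M_n = C_f(d − h_f/2) + (T − C_f)(d − a_w/2) = 290.6 × (31.3 − 2.05) + 404.8 × (31.3 − 3.5755) = 8500.1 + 11222.9 = 19723.0 kip·in.
M_n = 19723.0/12 = 1643.58 kip·ft.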